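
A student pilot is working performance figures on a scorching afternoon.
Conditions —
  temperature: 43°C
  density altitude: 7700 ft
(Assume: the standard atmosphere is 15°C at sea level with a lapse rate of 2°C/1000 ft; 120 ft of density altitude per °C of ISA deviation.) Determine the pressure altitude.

DA = PA + 120 × (OAT − (15 − 2·PA/1000)) = PA + 120·OAT − 1800 + 0.24·PA = 1.24·PA + 120·OAT − 1800.
So 1.24·PA = 7700 − 120 × 43 + 1800 = 4340.
PA = 4340 / 1.24 = 3500 ft.

3500 ft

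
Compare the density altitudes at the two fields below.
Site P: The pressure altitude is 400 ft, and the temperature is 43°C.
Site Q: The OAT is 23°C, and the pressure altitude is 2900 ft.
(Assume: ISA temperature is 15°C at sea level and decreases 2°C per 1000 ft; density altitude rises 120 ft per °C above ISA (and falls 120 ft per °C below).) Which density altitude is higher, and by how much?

Site Q by 700 ft

Site P: ISA temp = 14.2°C, deviation +28.8°C, DA = 400 + 120 × 28.8 = 3856 ft.
Site Q: ISA temp = 9.2°C, deviation +13.8°C, DA = 2900 + 120 × 13.8 = 4556 ft.
Site Q is higher by 4556 − 3856 = 700 ft.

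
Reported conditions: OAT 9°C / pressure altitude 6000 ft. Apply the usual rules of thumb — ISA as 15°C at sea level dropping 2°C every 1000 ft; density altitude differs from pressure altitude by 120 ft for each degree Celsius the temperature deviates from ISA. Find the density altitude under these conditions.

ISA temperature at 6000 ft = 15 − 2 × (6000/1000) = 3°C.
ISA deviation = 9 − 3 = +6°C.
Density altitude = 6000 + 120 × (6) = 6000 + (+720) = 6720 ft.

6720 ft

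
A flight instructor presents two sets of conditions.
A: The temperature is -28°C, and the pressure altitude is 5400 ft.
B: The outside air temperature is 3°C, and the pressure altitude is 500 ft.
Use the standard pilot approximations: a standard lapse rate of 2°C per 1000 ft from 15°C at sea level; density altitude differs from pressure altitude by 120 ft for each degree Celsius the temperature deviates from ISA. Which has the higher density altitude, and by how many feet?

A by 2356 ft

A: ISA temp = 4.2°C, deviation -32.2°C, DA = 5400 + 120 × (-32.2) = 1536 ft.
B: ISA temp = 14°C, deviation -11°C, DA = 500 + 120 × (-11) = -820 ft.
A is higher by 1536 − (-820) = 2356 ft.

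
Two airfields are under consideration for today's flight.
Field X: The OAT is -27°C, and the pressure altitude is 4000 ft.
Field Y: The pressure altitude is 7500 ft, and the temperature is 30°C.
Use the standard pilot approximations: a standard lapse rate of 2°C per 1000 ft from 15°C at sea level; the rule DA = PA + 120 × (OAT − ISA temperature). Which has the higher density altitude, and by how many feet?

Field X: ISA temp = 7°C, deviation -34°C, DA = 4000 + 120 × (-34) = -80 ft.
Field Y: ISA temp = 0°C, deviation +30°C, DA = 7500 + 120 × 30 = 11100 ft.
Field Y is higher by 11100 − (-80) = 11180 ft.

Field Y by 11180 ft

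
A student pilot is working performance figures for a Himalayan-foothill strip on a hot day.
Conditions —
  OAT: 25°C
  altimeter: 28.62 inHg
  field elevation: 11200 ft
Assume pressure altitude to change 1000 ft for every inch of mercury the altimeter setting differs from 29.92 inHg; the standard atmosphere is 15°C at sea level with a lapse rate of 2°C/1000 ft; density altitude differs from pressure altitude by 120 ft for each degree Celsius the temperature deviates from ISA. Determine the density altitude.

16700 ft

Pressure altitude = 11200 + (29.92 − 28.62) × 1000 = 11200 + (+1300) = 12500 ft.
ISA temperature at 12500 ft = 15 − 2 × (12500/1000) = -10°C.
ISA deviation = 25 − (-10) = +35°C.
Density altitude = 12500 + 120 × (35) = 16700 ft.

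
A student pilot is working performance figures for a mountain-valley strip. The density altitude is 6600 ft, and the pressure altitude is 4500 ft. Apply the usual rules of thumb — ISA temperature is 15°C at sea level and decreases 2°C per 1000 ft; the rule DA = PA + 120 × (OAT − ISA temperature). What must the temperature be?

Density altitude − pressure altitude = 6600 − 4500 = +2100 ft.
At 120 ft/°C that is an ISA deviation of 2100/120 = +17.5°C.
ISA temperature at 4500 ft = 15 − 2 × (4500/1000) = 6°C.
OAT = ISA + deviation = 6 + (+17.5) = 23.5°C.

23.5°C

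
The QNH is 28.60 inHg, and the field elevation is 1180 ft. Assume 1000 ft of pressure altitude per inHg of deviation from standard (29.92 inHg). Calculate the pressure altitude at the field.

2500 ft

Pressure correction = (29.92 − 28.60) × 1000 = +1320 ft.
Pressure altitude = 1180 + (+1320) = 2500 ft.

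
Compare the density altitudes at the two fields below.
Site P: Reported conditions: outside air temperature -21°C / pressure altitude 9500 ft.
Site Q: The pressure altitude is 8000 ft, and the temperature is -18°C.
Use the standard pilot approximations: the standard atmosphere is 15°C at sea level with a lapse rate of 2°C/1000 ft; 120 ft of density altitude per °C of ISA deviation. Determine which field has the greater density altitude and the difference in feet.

Site P by 1500 ft

Site P: ISA temp = -4°C, deviation -17°C, DA = 9500 + 120 × (-17) = 7460 ft.
Site Q: ISA temp = -1°C, deviation -17°C, DA = 8000 + 120 × (-17) = 5960 ft.
Site P is higher by 7460 − 5960 = 1500 ft.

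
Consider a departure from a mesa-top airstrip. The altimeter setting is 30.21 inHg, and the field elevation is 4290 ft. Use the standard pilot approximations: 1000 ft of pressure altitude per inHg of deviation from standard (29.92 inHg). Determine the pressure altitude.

Pressure correction = (29.92 − 30.21) × 1000 = -290 ft.
Pressure altitude = 4290 + (-290) = 4000 ft.

4000 ft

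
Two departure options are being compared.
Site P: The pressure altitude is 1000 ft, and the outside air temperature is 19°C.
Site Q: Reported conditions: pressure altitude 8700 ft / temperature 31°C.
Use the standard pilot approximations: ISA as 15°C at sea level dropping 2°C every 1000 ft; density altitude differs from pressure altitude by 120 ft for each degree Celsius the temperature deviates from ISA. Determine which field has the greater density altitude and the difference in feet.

Site P: ISA temp = 13°C, deviation +6°C, DA = 1000 + 120 × 6 = 1720 ft.
Site Q: ISA temp = -2.4°C, deviation +33.4°C, DA = 8700 + 120 × 33.4 = 12708 ft.
Site Q is higher by 12708 − 1720 = 10988 ft.

Site Q by 10988 ft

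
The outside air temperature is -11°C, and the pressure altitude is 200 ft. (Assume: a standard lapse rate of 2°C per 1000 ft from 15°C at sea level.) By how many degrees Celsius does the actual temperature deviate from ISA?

ISA-25.6°C

ISA temperature at 200 ft = 15 − 2 × (200/1000) = 14.6°C.
Deviation = OAT − ISA = -11 − 14.6 = -25.6°C.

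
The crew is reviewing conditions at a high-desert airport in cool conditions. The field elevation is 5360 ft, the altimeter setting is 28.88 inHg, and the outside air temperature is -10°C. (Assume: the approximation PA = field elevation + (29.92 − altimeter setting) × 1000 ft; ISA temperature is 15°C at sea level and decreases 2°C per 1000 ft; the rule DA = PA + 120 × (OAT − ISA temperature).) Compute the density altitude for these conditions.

4936 ft

Pressure altitude = 5360 + (29.92 − 28.88) × 1000 = 5360 + (+1040) = 6400 ft.
ISA temperature at 6400 ft = 15 − 2 × (6400/1000) = 2.2°C.
ISA deviation = -10 − 2.2 = -12.2°C.
Density altitude = 6400 + 120 × (-12.2) = 4936 ft.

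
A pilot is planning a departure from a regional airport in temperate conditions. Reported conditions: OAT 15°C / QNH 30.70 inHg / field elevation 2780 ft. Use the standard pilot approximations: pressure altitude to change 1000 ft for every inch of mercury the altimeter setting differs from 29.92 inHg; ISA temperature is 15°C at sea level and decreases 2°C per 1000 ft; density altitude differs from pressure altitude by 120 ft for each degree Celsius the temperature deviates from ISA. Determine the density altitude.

Pressure altitude = 2780 + (29.92 − 30.70) × 1000 = 2780 + (-780) = 2000 ft.
ISA temperature at 2000 ft = 15 − 2 × (2000/1000) = 11°C.
ISA deviation = 15 − 11 = +4°C.
Density altitude = 2000 + 120 × (4) = 2480 ft.

2480 ft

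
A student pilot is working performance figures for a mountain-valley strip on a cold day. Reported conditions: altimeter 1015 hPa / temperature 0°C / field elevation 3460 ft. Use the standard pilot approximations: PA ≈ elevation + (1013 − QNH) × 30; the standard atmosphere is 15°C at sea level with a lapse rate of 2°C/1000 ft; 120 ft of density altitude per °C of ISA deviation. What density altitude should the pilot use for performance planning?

Pressure altitude = 3460 + (1013 − 1015) × 30 = 3460 + (-60) = 3400 ft.
ISA temperature at 3400 ft = 15 − 2 × (3400/1000) = 8.2°C.
ISA deviation = 0 − 8.2 = -8.2°C.
Density altitude = 3400 + 120 × (-8.2) = 2416 ft.

2416 ft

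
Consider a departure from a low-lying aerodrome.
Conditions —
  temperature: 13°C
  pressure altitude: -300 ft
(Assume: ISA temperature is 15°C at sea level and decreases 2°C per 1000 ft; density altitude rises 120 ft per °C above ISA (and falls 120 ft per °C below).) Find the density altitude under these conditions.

ISA temperature at -300 ft = 15 − 2 × (-300/1000) = 15.6°C.
ISA deviation = 13 − 15.6 = -2.6°C.
Density altitude = -300 + 120 × (-2.6) = -300 + (-312) = -612 ft.

-612 ft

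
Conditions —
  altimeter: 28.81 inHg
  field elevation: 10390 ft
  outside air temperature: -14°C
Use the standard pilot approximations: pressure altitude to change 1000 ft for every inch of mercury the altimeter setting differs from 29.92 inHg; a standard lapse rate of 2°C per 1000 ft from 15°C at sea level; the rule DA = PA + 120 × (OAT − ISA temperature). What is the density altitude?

10780 ft

Pressure altitude = 10390 + (29.92 − 28.81) × 1000 = 10390 + (+1110) = 11500 ft.
ISA temperature at 11500 ft = 15 − 2 × (11500/1000) = -8°C.
ISA deviation = -14 − (-8) = -6°C.
Density altitude = 11500 + 120 × (-6) = 10780 ft.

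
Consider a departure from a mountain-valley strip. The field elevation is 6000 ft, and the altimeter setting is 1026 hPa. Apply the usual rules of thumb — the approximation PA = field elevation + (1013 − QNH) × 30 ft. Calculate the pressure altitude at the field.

5610 ft

Pressure correction = (1013 − 1026) × 30 = -390 ft.
Pressure altitude = 6000 + (-390) = 5610 ft.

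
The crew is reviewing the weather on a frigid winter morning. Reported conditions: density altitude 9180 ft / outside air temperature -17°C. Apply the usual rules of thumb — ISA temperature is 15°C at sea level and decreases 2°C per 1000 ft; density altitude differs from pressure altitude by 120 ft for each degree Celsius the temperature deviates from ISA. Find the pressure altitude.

10500 ft

DA = PA + 120 × (OAT − (15 − 2·PA/1000)) = PA + 120·OAT − 1800 + 0.24·PA = 1.24·PA + 120·OAT − 1800.
So 1.24·PA = 9180 − 120 × (-17) + 1800 = 13020.
PA = 13020 / 1.24 = 10500 ft.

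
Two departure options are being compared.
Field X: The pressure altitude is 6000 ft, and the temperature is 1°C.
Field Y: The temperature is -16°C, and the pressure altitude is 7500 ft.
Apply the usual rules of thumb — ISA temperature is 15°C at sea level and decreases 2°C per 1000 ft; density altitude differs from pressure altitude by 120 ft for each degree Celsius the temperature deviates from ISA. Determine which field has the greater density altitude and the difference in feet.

Field X by 180 ft

Field X: ISA temp = 3°C, deviation -2°C, DA = 6000 + 120 × (-2) = 5760 ft.
Field Y: ISA temp = 0°C, deviation -16°C, DA = 7500 + 120 × (-16) = 5580 ft.
Field X is higher by 5760 − 5580 = 180 ft.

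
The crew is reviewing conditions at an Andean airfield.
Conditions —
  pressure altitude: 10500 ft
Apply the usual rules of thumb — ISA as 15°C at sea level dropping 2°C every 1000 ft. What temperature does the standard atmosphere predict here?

-6°C

ISA temperature = 15 − 2 × (10500/1000) = 15 − 21 = -6°C.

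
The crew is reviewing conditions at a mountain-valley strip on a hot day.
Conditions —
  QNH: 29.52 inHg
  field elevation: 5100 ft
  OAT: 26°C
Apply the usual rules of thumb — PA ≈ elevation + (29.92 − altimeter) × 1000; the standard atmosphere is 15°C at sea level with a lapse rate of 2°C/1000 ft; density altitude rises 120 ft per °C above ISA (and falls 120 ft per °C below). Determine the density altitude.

8140 ft

Pressure altitude = 5100 + (29.92 − 29.52) × 1000 = 5100 + (+400) = 5500 ft.
ISA temperature at 5500 ft = 15 − 2 × (5500/1000) = 4°C.
ISA deviation = 26 − 4 = +22°C.
Density altitude = 5500 + 120 × (22) = 8140 ft.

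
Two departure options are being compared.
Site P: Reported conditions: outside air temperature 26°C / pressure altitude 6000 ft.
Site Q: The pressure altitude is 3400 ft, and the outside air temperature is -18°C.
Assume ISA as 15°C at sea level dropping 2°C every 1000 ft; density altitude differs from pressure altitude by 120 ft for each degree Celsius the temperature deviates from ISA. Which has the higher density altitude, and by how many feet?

Site P by 8504 ft

Site P: ISA temp = 3°C, deviation +23°C, DA = 6000 + 120 × 23 = 8760 ft.
Site Q: ISA temp = 8.2°C, deviation -26.2°C, DA = 3400 + 120 × (-26.2) = 256 ft.
Site P is higher by 8760 − 256 = 8504 ft.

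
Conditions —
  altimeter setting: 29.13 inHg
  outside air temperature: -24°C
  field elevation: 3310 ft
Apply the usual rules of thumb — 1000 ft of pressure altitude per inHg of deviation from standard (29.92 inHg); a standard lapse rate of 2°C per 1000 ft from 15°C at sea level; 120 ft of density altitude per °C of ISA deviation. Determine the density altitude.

404 ft

Pressure altitude = 3310 + (29.92 − 29.13) × 1000 = 3310 + (+790) = 4100 ft.
ISA temperature at 4100 ft = 15 − 2 × (4100/1000) = 6.8°C.
ISA deviation = -24 − 6.8 = -30.8°C.
Density altitude = 4100 + 120 × (-30.8) = 404 ft.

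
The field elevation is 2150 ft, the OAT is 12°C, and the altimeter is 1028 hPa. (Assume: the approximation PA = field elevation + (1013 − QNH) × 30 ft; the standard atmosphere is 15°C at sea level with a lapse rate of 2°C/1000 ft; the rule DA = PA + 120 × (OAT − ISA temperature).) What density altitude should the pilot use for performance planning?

1748 ft

Pressure altitude = 2150 + (1013 − 1028) × 30 = 2150 + (-450) = 1700 ft.
ISA temperature at 1700 ft = 15 − 2 × (1700/1000) = 11.6°C.
ISA deviation = 12 − 11.6 = +0.4°C.
Density altitude = 1700 + 120 × (0.4) = 1748 ft.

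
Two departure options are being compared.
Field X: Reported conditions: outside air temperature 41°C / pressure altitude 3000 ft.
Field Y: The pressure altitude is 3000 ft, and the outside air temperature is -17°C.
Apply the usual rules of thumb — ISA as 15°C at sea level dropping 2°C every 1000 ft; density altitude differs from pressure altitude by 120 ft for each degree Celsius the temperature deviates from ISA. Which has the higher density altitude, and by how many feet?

Field X: ISA temp = 9°C, deviation +32°C, DA = 3000 + 120 × 32 = 6840 ft.
Field Y: ISA temp = 9°C, deviation -26°C, DA = 3000 + 120 × (-26) = -120 ft.
Field X is higher by 6840 − (-120) = 6960 ft.

Field X by 6960 ft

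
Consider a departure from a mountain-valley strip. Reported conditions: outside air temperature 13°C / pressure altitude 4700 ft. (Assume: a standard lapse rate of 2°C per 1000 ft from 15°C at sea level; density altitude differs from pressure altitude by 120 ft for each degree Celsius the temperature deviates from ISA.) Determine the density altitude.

5588 ft

ISA temperature at 4700 ft = 15 − 2 × (4700/1000) = 5.6°C.
ISA deviation = 13 − 5.6 = +7.4°C.
Density altitude = 4700 + 120 × (7.4) = 4700 + (+888) = 5588 ft.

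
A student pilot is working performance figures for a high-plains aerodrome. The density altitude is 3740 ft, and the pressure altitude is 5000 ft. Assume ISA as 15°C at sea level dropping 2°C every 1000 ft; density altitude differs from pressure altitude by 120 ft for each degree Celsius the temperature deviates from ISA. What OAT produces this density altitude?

-5.5°C

Density altitude − pressure altitude = 3740 − 5000 = -1260 ft.
At 120 ft/°C that is an ISA deviation of -1260/120 = -10.5°C.
ISA temperature at 5000 ft = 15 − 2 × (5000/1000) = 5°C.
OAT = ISA + deviation = 5 + (-10.5) = -5.5°C.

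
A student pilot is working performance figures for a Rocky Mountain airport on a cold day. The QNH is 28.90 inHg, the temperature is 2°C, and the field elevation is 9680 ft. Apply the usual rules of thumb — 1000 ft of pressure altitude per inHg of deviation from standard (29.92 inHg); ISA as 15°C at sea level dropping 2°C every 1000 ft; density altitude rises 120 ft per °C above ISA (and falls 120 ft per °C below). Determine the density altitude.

Pressure altitude = 9680 + (29.92 − 28.90) × 1000 = 9680 + (+1020) = 10700 ft.
ISA temperature at 10700 ft = 15 − 2 × (10700/1000) = -6.4°C.
ISA deviation = 2 − (-6.4) = +8.4°C.
Density altitude = 10700 + 120 × (8.4) = 11708 ft.

11708 ft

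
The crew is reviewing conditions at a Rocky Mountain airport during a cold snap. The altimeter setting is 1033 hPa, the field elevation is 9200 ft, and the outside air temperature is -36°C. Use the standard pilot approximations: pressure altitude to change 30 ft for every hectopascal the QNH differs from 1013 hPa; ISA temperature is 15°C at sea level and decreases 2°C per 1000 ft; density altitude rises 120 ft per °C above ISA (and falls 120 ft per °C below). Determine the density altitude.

4544 ft

Pressure altitude = 9200 + (1013 − 1033) × 30 = 9200 + (-600) = 8600 ft.
ISA temperature at 8600 ft = 15 − 2 × (8600/1000) = -2.2°C.
ISA deviation = -36 − (-2.2) = -33.8°C.
Density altitude = 8600 + 120 × (-33.8) = 4544 ft.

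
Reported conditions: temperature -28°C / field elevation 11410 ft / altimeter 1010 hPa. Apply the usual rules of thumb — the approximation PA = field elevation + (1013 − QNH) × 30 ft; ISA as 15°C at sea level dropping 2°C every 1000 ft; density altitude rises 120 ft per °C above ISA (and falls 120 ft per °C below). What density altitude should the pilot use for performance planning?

9100 ft

Pressure altitude = 11410 + (1013 − 1010) × 30 = 11410 + (+90) = 11500 ft.
ISA temperature at 11500 ft = 15 − 2 × (11500/1000) = -8°C.
ISA deviation = -28 − (-8) = -20°C.
Density altitude = 11500 + 120 × (-20) = 9100 ft.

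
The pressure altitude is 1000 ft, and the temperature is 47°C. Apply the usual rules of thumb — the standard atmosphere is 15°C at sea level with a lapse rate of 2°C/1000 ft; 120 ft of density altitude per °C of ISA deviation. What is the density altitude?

5080 ft

ISA temperature at 1000 ft = 15 − 2 × (1000/1000) = 13°C.
ISA deviation = 47 − 13 = +34°C.
Density altitude = 1000 + 120 × (34) = 1000 + (+4080) = 5080 ft.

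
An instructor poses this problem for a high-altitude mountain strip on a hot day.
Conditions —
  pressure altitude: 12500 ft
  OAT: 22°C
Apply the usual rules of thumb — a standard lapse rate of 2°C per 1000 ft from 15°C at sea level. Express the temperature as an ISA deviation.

ISA+32°C

ISA temperature at 12500 ft = 15 − 2 × (12500/1000) = -10°C.
Deviation = OAT − ISA = 22 − (-10) = +32°C.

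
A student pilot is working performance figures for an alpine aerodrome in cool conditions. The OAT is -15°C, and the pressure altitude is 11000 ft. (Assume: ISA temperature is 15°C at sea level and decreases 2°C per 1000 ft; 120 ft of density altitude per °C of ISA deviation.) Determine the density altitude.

10040 ft

ISA temperature at 11000 ft = 15 − 2 × (11000/1000) = -7°C.
ISA deviation = -15 − (-7) = -8°C.
Density altitude = 11000 + 120 × (-8) = 11000 + (-960) = 10040 ft.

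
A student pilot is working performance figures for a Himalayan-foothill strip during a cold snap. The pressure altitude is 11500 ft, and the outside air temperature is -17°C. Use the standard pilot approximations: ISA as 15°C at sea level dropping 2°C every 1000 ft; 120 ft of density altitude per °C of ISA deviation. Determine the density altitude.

ISA temperature at 11500 ft = 15 − 2 × (11500/1000) = -8°C.
ISA deviation = -17 − (-8) = -9°C.
Density altitude = 11500 + 120 × (-9) = 11500 + (-1080) = 10420 ft.

10420 ft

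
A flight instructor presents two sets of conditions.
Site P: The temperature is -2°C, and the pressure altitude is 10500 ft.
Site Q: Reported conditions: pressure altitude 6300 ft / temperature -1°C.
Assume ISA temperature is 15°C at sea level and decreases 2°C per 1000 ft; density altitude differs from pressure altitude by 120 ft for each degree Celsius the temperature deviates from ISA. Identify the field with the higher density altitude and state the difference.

Site P: ISA temp = -6°C, deviation +4°C, DA = 10500 + 120 × 4 = 10980 ft.
Site Q: ISA temp = 2.4°C, deviation -3.4°C, DA = 6300 + 120 × (-3.4) = 5892 ft.
Site P is higher by 10980 − 5892 = 5088 ft.

Site P by 5088 ft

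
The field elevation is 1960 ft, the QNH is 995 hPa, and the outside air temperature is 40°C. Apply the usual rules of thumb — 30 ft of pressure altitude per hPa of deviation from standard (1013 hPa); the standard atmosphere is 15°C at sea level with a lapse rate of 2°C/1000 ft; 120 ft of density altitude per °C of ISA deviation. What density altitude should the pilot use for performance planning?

6100 ft

Pressure altitude = 1960 + (1013 − 995) × 30 = 1960 + (+540) = 2500 ft.
ISA temperature at 2500 ft = 15 − 2 × (2500/1000) = 10°C.
ISA deviation = 40 − 10 = +30°C.
Density altitude = 2500 + 120 × (30) = 6100 ft.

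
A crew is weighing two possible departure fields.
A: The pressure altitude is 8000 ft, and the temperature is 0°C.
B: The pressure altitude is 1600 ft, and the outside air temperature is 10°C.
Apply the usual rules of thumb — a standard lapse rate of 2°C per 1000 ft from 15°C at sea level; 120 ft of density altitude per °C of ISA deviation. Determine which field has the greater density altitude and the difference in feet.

A by 6736 ft

A: ISA temp = -1°C, deviation +1°C, DA = 8000 + 120 × 1 = 8120 ft.
B: ISA temp = 11.8°C, deviation -1.8°C, DA = 1600 + 120 × (-1.8) = 1384 ft.
A is higher by 8120 − 1384 = 6736 ft.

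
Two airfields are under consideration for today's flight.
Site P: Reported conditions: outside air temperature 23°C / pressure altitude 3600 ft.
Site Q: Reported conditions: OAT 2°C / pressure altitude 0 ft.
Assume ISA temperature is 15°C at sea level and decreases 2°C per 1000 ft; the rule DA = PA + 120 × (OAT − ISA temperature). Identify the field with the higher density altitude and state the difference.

Site P by 6984 ft

Site P: ISA temp = 7.8°C, deviation +15.2°C, DA = 3600 + 120 × 15.2 = 5424 ft.
Site Q: ISA temp = 15°C, deviation -13°C, DA = 0 + 120 × (-13) = -1560 ft.
Site P is higher by 5424 − (-1560) = 6984 ft.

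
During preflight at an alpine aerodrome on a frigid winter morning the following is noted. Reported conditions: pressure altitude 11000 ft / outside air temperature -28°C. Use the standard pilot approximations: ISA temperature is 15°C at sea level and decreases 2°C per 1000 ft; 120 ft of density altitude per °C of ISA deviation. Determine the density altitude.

8480 ft

ISA temperature at 11000 ft = 15 − 2 × (11000/1000) = -7°C.
ISA deviation = -28 − (-7) = -21°C.
Density altitude = 11000 + 120 × (-21) = 11000 + (-2520) = 8480 ft.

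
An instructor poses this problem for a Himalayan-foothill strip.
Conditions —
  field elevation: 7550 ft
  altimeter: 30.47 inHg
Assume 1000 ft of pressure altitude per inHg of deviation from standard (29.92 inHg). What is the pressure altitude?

Pressure correction = (29.92 − 30.47) × 1000 = -550 ft.
Pressure altitude = 7550 + (-550) = 7000 ft.

7000 ft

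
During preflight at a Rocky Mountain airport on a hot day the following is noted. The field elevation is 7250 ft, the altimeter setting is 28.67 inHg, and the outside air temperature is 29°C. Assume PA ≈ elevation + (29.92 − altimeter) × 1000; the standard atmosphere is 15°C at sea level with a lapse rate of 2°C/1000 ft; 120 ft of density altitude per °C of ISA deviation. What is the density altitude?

12220 ft

Pressure altitude = 7250 + (29.92 − 28.67) × 1000 = 7250 + (+1250) = 8500 ft.
ISA temperature at 8500 ft = 15 − 2 × (8500/1000) = -2°C.
ISA deviation = 29 − (-2) = +31°C.
Density altitude = 8500 + 120 × (31) = 12220 ft.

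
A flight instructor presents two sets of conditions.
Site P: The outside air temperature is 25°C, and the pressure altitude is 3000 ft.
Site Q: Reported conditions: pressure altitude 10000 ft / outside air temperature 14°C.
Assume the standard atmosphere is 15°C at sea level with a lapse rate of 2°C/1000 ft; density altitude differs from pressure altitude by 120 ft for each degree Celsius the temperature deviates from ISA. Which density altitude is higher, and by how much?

Site Q by 7360 ft

Site P: ISA temp = 9°C, deviation +16°C, DA = 3000 + 120 × 16 = 4920 ft.
Site Q: ISA temp = -5°C, deviation +19°C, DA = 10000 + 120 × 19 = 12280 ft.
Site Q is higher by 12280 − 4920 = 7360 ft.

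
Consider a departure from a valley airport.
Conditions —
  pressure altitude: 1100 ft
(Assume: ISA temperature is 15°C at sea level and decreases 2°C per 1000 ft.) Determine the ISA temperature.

ISA temperature = 15 − 2 × (1100/1000) = 15 − 2.2 = 12.8°C.

12.8°C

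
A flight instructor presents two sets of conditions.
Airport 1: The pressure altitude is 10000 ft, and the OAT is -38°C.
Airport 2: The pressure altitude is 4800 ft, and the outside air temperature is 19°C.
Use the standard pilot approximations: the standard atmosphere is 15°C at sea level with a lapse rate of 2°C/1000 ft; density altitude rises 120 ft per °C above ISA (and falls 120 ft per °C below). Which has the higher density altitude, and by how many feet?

Airport 2 by 392 ft

Airport 1: ISA temp = -5°C, deviation -33°C, DA = 10000 + 120 × (-33) = 6040 ft.
Airport 2: ISA temp = 5.4°C, deviation +13.6°C, DA = 4800 + 120 × 13.6 = 6432 ft.
Airport 2 is higher by 6432 − 6040 = 392 ft.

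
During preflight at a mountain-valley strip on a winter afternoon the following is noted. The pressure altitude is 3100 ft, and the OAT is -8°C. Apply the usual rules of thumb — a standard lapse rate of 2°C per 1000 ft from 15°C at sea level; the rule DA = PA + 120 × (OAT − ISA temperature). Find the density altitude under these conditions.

1084 ft

ISA temperature at 3100 ft = 15 − 2 × (3100/1000) = 8.8°C.
ISA deviation = -8 − 8.8 = -16.8°C.
Density altitude = 3100 + 120 × (-16.8) = 3100 + (-2016) = 1084 ft.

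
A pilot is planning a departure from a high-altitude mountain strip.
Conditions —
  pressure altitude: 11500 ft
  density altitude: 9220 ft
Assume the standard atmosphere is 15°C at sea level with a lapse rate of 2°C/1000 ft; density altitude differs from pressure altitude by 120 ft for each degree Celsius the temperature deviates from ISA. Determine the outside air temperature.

Density altitude − pressure altitude = 9220 − 11500 = -2280 ft.
At 120 ft/°C that is an ISA deviation of -2280/120 = -19°C.
ISA temperature at 11500 ft = 15 − 2 × (11500/1000) = -8°C.
OAT = ISA + deviation = -8 + (-19) = -27°C.

-27°C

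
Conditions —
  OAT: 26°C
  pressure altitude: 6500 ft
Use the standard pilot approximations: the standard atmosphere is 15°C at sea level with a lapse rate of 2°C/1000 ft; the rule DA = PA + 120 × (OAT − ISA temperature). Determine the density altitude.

ISA temperature at 6500 ft = 15 − 2 × (6500/1000) = 2°C.
ISA deviation = 26 − 2 = +24°C.
Density altitude = 6500 + 120 × (24) = 6500 + (+2880) = 9380 ft.

9380 ft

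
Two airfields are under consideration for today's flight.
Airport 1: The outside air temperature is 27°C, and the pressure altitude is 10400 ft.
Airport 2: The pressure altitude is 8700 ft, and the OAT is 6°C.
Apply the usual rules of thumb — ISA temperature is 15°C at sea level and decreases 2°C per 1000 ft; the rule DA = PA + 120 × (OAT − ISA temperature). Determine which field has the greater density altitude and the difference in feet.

Airport 1: ISA temp = -5.8°C, deviation +32.8°C, DA = 10400 + 120 × 32.8 = 14336 ft.
Airport 2: ISA temp = -2.4°C, deviation +8.4°C, DA = 8700 + 120 × 8.4 = 9708 ft.
Airport 1 is higher by 14336 − 9708 = 4628 ft.

Airport 1 by 4628 ft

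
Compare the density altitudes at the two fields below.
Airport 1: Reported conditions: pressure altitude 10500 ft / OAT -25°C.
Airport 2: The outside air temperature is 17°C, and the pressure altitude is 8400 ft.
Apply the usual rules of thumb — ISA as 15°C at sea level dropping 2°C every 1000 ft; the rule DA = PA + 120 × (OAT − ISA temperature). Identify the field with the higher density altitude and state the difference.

Airport 2 by 2436 ft

Airport 1: ISA temp = -6°C, deviation -19°C, DA = 10500 + 120 × (-19) = 8220 ft.
Airport 2: ISA temp = -1.8°C, deviation +18.8°C, DA = 8400 + 120 × 18.8 = 10656 ft.
Airport 2 is higher by 10656 − 8220 = 2436 ft.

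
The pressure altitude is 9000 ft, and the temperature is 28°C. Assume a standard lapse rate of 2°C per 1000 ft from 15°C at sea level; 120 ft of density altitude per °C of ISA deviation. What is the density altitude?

ISA temperature at 9000 ft = 15 − 2 × (9000/1000) = -3°C.
ISA deviation = 28 − (-3) = +31°C.
Density altitude = 9000 + 120 × (31) = 9000 + (+3720) = 12720 ft.

12720 ft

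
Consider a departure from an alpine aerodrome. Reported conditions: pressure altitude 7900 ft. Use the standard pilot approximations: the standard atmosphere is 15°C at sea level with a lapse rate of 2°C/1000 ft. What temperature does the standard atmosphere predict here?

-0.8°C

ISA temperature = 15 − 2 × (7900/1000) = 15 − 15.8 = -0.8°C.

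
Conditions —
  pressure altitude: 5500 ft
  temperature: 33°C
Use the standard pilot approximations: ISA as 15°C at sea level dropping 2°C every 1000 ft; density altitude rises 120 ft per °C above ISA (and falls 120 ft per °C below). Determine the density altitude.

8980 ft

ISA temperature at 5500 ft = 15 − 2 × (5500/1000) = 4°C.
ISA deviation = 33 − 4 = +29°C.
Density altitude = 5500 + 120 × (29) = 5500 + (+3480) = 8980 ft.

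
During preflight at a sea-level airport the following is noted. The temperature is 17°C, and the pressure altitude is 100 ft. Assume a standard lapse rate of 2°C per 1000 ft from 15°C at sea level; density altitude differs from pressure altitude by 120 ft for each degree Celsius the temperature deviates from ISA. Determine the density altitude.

364 ft

ISA temperature at 100 ft = 15 − 2 × (100/1000) = 14.8°C.
ISA deviation = 17 − 14.8 = +2.2°C.
Density altitude = 100 + 120 × (2.2) = 100 + (+264) = 364 ft.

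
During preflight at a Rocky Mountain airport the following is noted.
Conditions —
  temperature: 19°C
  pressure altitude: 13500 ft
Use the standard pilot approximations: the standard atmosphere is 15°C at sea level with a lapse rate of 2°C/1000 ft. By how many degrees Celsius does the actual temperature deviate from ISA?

ISA+31°C

ISA temperature at 13500 ft = 15 − 2 × (13500/1000) = -12°C.
Deviation = OAT − ISA = 19 − (-12) = +31°C.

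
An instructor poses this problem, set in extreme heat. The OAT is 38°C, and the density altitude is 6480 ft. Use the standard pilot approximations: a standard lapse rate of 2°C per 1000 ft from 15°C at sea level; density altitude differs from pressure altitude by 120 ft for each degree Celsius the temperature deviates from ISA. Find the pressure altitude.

DA = PA + 120 × (OAT − (15 − 2·PA/1000)) = PA + 120·OAT − 1800 + 0.24·PA = 1.24·PA + 120·OAT − 1800.
So 1.24·PA = 6480 − 120 × 38 + 1800 = 3720.
PA = 3720 / 1.24 = 3000 ft.

3000 ft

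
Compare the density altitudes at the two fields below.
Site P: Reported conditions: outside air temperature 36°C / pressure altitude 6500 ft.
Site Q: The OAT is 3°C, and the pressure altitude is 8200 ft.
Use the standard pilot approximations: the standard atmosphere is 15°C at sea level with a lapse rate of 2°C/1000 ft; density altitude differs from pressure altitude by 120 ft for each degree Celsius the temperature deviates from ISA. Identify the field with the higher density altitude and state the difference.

Site P by 1852 ft

Site P: ISA temp = 2°C, deviation +34°C, DA = 6500 + 120 × 34 = 10580 ft.
Site Q: ISA temp = -1.4°C, deviation +4.4°C, DA = 8200 + 120 × 4.4 = 8728 ft.
Site P is higher by 10580 − 8728 = 1852 ft.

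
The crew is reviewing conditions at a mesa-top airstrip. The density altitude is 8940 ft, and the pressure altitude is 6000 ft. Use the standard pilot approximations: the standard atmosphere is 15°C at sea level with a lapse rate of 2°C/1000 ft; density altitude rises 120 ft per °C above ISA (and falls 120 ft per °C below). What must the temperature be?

Density altitude − pressure altitude = 8940 − 6000 = +2940 ft.
At 120 ft/°C that is an ISA deviation of 2940/120 = +24.5°C.
ISA temperature at 6000 ft = 15 − 2 × (6000/1000) = 3°C.
OAT = ISA + deviation = 3 + (+24.5) = 27.5°C.

27.5°C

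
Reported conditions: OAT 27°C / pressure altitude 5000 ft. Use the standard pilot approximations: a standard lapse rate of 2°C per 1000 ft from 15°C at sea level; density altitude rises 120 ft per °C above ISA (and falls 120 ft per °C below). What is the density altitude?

ISA temperature at 5000 ft = 15 − 2 × (5000/1000) = 5°C.
ISA deviation = 27 − 5 = +22°C.
Density altitude = 5000 + 120 × (22) = 5000 + (+2640) = 7640 ft.

7640 ft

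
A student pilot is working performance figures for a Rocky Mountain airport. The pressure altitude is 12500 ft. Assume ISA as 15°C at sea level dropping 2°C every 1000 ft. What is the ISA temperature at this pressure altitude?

ISA temperature = 15 − 2 × (12500/1000) = 15 − 25 = -10°C.

-10°C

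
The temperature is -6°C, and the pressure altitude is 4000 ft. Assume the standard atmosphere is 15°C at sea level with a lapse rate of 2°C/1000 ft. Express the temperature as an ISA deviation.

ISA-13°C

ISA temperature at 4000 ft = 15 − 2 × (4000/1000) = 7°C.
Deviation = OAT − ISA = -6 − 7 = -13°C.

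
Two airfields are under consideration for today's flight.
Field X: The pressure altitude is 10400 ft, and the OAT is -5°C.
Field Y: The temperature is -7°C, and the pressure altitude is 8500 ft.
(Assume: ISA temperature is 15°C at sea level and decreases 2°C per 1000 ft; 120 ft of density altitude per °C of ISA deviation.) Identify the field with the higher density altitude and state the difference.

Field X: ISA temp = -5.8°C, deviation +0.8°C, DA = 10400 + 120 × 0.8 = 10496 ft.
Field Y: ISA temp = -2°C, deviation -5°C, DA = 8500 + 120 × (-5) = 7900 ft.
Field X is higher by 10496 − 7900 = 2596 ft.

Field X by 2596 ft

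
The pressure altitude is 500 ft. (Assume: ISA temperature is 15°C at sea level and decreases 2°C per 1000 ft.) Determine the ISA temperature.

14°C

ISA temperature = 15 − 2 × (500/1000) = 15 − 1 = 14°C.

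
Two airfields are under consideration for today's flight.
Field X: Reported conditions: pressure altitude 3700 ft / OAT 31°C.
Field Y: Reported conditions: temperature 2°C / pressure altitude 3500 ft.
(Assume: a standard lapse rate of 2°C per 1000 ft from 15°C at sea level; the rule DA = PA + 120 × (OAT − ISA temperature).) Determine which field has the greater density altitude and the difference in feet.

Field X by 3728 ft

Field X: ISA temp = 7.6°C, deviation +23.4°C, DA = 3700 + 120 × 23.4 = 6508 ft.
Field Y: ISA temp = 8°C, deviation -6°C, DA = 3500 + 120 × (-6) = 2780 ft.
Field X is higher by 6508 − 2780 = 3728 ft.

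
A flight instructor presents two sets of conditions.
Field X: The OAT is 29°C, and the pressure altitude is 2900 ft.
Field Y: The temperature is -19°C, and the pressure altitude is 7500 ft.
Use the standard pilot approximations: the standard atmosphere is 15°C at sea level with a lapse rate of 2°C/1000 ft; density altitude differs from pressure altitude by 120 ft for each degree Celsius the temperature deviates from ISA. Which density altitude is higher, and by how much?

Field X by 56 ft

Field X: ISA temp = 9.2°C, deviation +19.8°C, DA = 2900 + 120 × 19.8 = 5276 ft.
Field Y: ISA temp = 0°C, deviation -19°C, DA = 7500 + 120 × (-19) = 5220 ft.
Field X is higher by 5276 − 5220 = 56 ft.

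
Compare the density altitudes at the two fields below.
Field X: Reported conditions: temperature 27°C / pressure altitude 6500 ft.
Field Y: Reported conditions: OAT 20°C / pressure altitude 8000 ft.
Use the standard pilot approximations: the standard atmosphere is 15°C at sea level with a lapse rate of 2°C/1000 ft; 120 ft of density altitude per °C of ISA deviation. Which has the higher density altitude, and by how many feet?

Field X: ISA temp = 2°C, deviation +25°C, DA = 6500 + 120 × 25 = 9500 ft.
Field Y: ISA temp = -1°C, deviation +21°C, DA = 8000 + 120 × 21 = 10520 ft.
Field Y is higher by 10520 − 9500 = 1020 ft.

Field Y by 1020 ft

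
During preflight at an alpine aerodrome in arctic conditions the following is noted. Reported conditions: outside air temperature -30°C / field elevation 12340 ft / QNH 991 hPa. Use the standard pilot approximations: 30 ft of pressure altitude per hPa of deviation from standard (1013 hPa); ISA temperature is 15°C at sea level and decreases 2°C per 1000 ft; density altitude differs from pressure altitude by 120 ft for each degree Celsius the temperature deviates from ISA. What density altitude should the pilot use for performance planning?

10720 ft

Pressure altitude = 12340 + (1013 − 991) × 30 = 12340 + (+660) = 13000 ft.
ISA temperature at 13000 ft = 15 − 2 × (13000/1000) = -11°C.
ISA deviation = -30 − (-11) = -19°C.
Density altitude = 13000 + 120 × (-19) = 10720 ft.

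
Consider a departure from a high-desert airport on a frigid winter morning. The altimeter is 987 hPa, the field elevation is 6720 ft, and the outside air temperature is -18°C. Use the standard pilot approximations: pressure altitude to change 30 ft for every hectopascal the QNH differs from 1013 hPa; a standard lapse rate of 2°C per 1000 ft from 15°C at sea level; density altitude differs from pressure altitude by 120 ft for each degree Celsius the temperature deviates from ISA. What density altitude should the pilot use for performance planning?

Pressure altitude = 6720 + (1013 − 987) × 30 = 6720 + (+780) = 7500 ft.
ISA temperature at 7500 ft = 15 − 2 × (7500/1000) = 0°C.
ISA deviation = -18 − 0 = -18°C.
Density altitude = 7500 + 120 × (-18) = 5340 ft.

5340 ft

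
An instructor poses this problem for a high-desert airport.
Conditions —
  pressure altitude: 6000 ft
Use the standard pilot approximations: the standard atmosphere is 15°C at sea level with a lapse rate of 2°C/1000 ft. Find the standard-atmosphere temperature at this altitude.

ISA temperature = 15 − 2 × (6000/1000) = 15 − 12 = 3°C.

3°C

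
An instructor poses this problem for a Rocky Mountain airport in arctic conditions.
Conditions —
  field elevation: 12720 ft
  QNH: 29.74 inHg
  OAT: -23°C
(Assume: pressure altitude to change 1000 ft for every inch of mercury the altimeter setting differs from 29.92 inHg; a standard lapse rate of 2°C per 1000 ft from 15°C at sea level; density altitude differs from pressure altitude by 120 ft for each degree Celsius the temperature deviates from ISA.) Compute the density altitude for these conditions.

11436 ft

Pressure altitude = 12720 + (29.92 − 29.74) × 1000 = 12720 + (+180) = 12900 ft.
ISA temperature at 12900 ft = 15 − 2 × (12900/1000) = -10.8°C.
ISA deviation = -23 − (-10.8) = -12.2°C.
Density altitude = 12900 + 120 × (-12.2) = 11436 ft.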